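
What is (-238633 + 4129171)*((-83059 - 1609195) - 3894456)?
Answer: -21735307549980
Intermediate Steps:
(-238633 + 4129171)*((-83059 - 1609195) - 3894456) = 3890538*(-1692254 - 3894456) = 3890538*(-5586710) = -21735307549980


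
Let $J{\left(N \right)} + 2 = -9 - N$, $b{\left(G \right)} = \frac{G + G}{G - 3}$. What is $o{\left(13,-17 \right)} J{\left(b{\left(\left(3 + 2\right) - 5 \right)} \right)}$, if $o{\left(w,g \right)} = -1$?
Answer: $11$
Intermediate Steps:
$b{\left(G \right)} = \frac{2 G}{-3 + G}$
$J{\left(N \right)} = -11 - N$ ($J{\left(N \right)} = -2 - \left(9 + N\right) = -11 - N$)
$o{\left(13,-17 \right)} J{\left(b{\left(\left(3 + 2\right) - 5 \right)} \right)} = - (-11 - \frac{2 \left(\left(3 + 2\right) - 5\right)}{-3 + \left(\left(3 + 2\right) - 5\right)}) = - (-11 - \frac{2 \left(5 - 5\right)}{-3 + \left(5 - 5\right)}) = - (-11 - 2 \cdot 0 \frac{1}{-3 + 0}) = - (-11 - 2 \cdot 0 \frac{1}{-3}) = - (-11 - 2 \cdot 0 \left(- \frac{1}{3}\right)) = - (-11 - 0) = - (-11 + 0) = \left(-1\right) \left(-11\right) = 11$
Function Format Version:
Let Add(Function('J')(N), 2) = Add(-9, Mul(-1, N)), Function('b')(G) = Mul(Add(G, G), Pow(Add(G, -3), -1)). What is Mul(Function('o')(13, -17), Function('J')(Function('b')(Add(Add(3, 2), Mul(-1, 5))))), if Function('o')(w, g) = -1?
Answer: 11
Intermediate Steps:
Function('b')(G) = Mul(2, G, Pow(Add(-3, G), -1)) (Function('b')(G) = Mul(Mul(2, G), Pow(Add(-3, G), -1)) = Mul(2, G, Pow(Add(-3, G), -1)))
Function('J')(N) = Add(-11, Mul(-1, N)) (Function('J')(N) = Add(-2, Add(-9, Mul(-1, N))) = Add(-11, Mul(-1, N)))
Mul(Function('o')(13, -17), Function('J')(Function('b')(Add(Add(3, 2), Mul(-1, 5))))) = Mul(-1, Add(-11, Mul(-1, Mul(2, Add(Add(3, 2), Mul(-1, 5)), Pow(Add(-3, Add(Add(3, 2), Mul(-1, 5))), -1))))) = Mul(-1, Add(-11, Mul(-1, Mul(2, Add(5, -5), Pow(Add(-3, Add(5, -5)), -1))))) = Mul(-1, Add(-11, Mul(-1, Mul(2, 0, Pow(Add(-3, 0), -1))))) = Mul(-1, Add(-11, Mul(-1, Mul(2, 0, Pow(-3, -1))))) = Mul(-1, Add(-11, Mul(-1, Mul(2, 0, Rational(-1, 3))))) = Mul(-1, Add(-11, Mul(-1, 0))) = Mul(-1, Add(-11, 0)) = Mul(-1, -11) = 11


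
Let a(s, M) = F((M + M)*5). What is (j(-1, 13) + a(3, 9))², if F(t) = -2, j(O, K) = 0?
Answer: 4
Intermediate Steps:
a(s, M) = -2
(j(-1, 13) + a(3, 9))² = (0 - 2)² = (-2)² = 4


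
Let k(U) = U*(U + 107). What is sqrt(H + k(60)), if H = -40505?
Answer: I*sqrt(30485) ≈ 174.6*I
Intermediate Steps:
k(U) = U*(107 + U)
sqrt(H + k(60)) = sqrt(-40505 + 60*(107 + 60)) = sqrt(-40505 + 60*167) = sqrt(-40505 + 10020) = sqrt(-30485) = I*sqrt(30485)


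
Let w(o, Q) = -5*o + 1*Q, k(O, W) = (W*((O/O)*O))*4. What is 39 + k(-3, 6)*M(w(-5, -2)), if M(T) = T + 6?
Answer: -2049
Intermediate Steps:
k(O, W) = 4*O*W (k(O, W) = (W*(1*O))*4 = (W*O)*4 = (O*W)*4 = 4*O*W)
w(o, Q) = Q - 5*o (w(o, Q) = -5*o + Q = Q - 5*o)
M(T) = 6 + T
39 + k(-3, 6)*M(w(-5, -2)) = 39 + (4*(-3)*6)*(6 + (-2 - 5*(-5))) = 39 - 72*(6 + (-2 + 25)) = 39 - 72*(6 + 23) = 39 - 72*29 = 39 - 2088 = -2049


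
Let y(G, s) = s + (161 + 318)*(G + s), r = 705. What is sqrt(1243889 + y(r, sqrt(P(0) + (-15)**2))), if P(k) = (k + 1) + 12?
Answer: 4*sqrt(98849 + 30*sqrt(238)) ≈ 1260.6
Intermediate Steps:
P(k) = 13 + k (P(k) = (1 + k) + 12 = 13 + k)
y(G, s) = 479*G + 480*s (y(G, s) = s + 479*(G + s) = s + (479*G + 479*s) = 479*G + 480*s)
sqrt(1243889 + y(r, sqrt(P(0) + (-15)**2))) = sqrt(1243889 + (479*705 + 480*sqrt((13 + 0) + (-15)**2))) = sqrt(1243889 + (337695 + 480*sqrt(13 + 225))) = sqrt(1243889 + (337695 + 480*sqrt(238))) = sqrt(1581584 + 480*sqrt(238))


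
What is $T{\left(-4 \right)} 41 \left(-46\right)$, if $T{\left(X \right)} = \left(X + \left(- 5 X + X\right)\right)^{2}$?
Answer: $-271584$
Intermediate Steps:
$T{\left(X \right)} = 9 X^{2}$ ($T{\left(X \right)} = \left(X - 4 X\right)^{2} = \left(- 3 X\right)^{2} = 9 X^{2}$)
$T{\left(-4 \right)} 41 \left(-46\right) = 9 \left(-4\right)^{2} \cdot 41 \left(-46\right) = 9 \cdot 16 \cdot 41 \left(-46\right) = 144 \cdot 41 \left(-46\right) = 5904 \left(-46\right) = -271584$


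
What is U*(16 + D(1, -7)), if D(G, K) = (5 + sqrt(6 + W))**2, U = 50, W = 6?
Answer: 2650 + 1000*sqrt(3) ≈ 4382.0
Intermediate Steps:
D(G, K) = (5 + 2*sqrt(3))**2 (D(G, K) = (5 + sqrt(6 + 6))**2 = (5 + sqrt(12))**2 = (5 + 2*sqrt(3))**2)
U*(16 + D(1, -7)) = 50*(16 + (37 + 20*sqrt(3))) = 50*(53 + 20*sqrt(3)) = 2650 + 1000*sqrt(3)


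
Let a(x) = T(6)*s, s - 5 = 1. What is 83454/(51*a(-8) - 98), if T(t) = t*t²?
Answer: 41727/32999 ≈ 1.2645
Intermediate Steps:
s = 6 (s = 5 + 1 = 6)
T(t) = t³
a(x) = 1296 (a(x) = 6³*6 = 216*6 = 1296)
83454/(51*a(-8) - 98) = 83454/(51*1296 - 98) = 83454/(66096 - 98) = 83454/65998 = 83454*(1/65998) = 41727/32999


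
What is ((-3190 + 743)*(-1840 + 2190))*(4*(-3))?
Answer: 10277400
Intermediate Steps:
((-3190 + 743)*(-1840 + 2190))*(4*(-3)) = -2447*350*(-12) = -856450*(-12) = 10277400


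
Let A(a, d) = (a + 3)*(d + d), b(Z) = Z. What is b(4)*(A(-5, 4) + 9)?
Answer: -28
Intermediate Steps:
A(a, d) = 2*d*(3 + a) (A(a, d) = (3 + a)*(2*d) = 2*d*(3 + a))
b(4)*(A(-5, 4) + 9) = 4*(2*4*(3 - 5) + 9) = 4*(2*4*(-2) + 9) = 4*(-16 + 9) = 4*(-7) = -28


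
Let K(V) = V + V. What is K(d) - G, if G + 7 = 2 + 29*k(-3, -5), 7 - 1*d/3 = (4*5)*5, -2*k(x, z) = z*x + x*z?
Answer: -118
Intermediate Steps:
k(x, z) = -x*z (k(x, z) = -(z*x + x*z)/2 = -(x*z + x*z)/2 = -x*z)
d = -279 (d = 21 - 3*4*5*5 = 21 - 60*5 = 21 - 3*100 = 21 - 300 = -279)
K(V) = 2*V
G = -440 (G = -7 + (2 + 29*(-1*(-3)*(-5))) = -7 + (2 + 29*(-15)) = -7 + (2 - 435) = -7 - 433 = -440)
K(d) - G = 2*(-279) - 1*(-440) = -558 + 440 = -118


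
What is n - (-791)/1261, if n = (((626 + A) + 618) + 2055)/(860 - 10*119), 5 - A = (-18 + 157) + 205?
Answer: -347153/41613 ≈ -8.3424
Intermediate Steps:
A = -339 (A = 5 - ((-18 + 157) + 205) = 5 - (139 + 205) = 5 - 1*344 = 5 - 344 = -339)
n = -296/33 (n = (((626 - 339) + 618) + 2055)/(860 - 10*119) = ((287 + 618) + 2055)/(860 - 1190) = (905 + 2055)/(-330) = 2960*(-1/330) = -296/33 ≈ -8.9697)
n - (-791)/1261 = -296/33 - (-791)/1261 = -296/33 - 1*(-791/1261) = -296/33 + 791/1261 = -347153/41613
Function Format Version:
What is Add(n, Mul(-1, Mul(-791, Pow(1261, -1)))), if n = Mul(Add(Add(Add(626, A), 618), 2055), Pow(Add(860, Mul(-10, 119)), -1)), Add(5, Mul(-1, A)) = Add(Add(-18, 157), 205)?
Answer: Rational(-347153, 41613) ≈ -8.3424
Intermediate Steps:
A = -339 (A = Add(5, Mul(-1, Add(Add(-18, 157), 205))) = Add(5, Mul(-1, Add(139, 205))) = Add(5, Mul(-1, 344)) = Add(5, -344) = -339)
n = Rational(-296, 33) (n = Mul(Add(Add(Add(626, -339), 618), 2055), Pow(Add(860, Mul(-10, 119)), -1)) = Mul(Add(Add(287, 618), 2055), Pow(Add(860, -1190), -1)) = Mul(Add(905, 2055), Pow(-330, -1)) = Mul(2960, Rational(-1, 330)) = Rational(-296, 33) ≈ -8.9697)
Add(n, Mul(-1, Mul(-791, Pow(1261, -1)))) = Add(Rational(-296, 33), Mul(-1, Mul(-791, Pow(1261, -1)))) = Add(Rational(-296, 33), Mul(-1, Mul(-791, Rational(1, 1261)))) = Add(Rational(-296, 33), Mul(-1, Rational(-791, 1261))) = Add(Rational(-296, 33), Rational(791, 1261)) = Rational(-347153, 41613)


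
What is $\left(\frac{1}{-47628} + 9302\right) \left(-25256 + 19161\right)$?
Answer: $- \frac{2700302317225}{47628} \approx -5.6696 \cdot 10^{7}$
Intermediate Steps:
$\left(\frac{1}{-47628} + 9302\right) \left(-25256 + 19161\right) = \left(- \frac{1}{47628} + 9302\right) \left(-6095\right) = \frac{443035655}{47628} \left(-6095\right) = - \frac{2700302317225}{47628}$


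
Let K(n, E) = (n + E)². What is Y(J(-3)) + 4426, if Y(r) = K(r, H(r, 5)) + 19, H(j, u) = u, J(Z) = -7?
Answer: 4449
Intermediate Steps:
K(n, E) = (E + n)²
Y(r) = 19 + (5 + r)² (Y(r) = (5 + r)² + 19 = 19 + (5 + r)²)
Y(J(-3)) + 4426 = (19 + (5 - 7)²) + 4426 = (19 + (-2)²) + 4426 = (19 + 4) + 4426 = 23 + 4426 = 4449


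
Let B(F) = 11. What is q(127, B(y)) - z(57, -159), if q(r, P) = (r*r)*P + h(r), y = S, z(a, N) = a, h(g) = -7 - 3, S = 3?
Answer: 177352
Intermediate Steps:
h(g) = -10
y = 3
q(r, P) = -10 + P*r² (q(r, P) = (r*r)*P - 10 = r²*P - 10 = P*r² - 10 = -10 + P*r²)
q(127, B(y)) - z(57, -159) = (-10 + 11*127²) - 1*57 = (-10 + 11*16129) - 57 = (-10 + 177419) - 57 = 177409 - 57 = 177352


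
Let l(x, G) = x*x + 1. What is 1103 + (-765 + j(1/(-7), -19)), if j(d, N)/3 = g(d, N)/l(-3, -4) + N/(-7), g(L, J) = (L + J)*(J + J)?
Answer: 19753/35 ≈ 564.37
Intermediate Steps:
g(L, J) = 2*J*(J + L) (g(L, J) = (J + L)*(2*J) = 2*J*(J + L))
l(x, G) = 1 + x² (l(x, G) = x² + 1 = 1 + x²)
j(d, N) = -3*N/7 + 3*N*(N + d)/5 (j(d, N) = 3*((2*N*(N + d))/(1 + (-3)²) + N/(-7)) = 3*((2*N*(N + d))/(1 + 9) + N*(-⅐)) = 3*((2*N*(N + d))/10 - N/7) = 3*((2*N*(N + d))*(⅒) - N/7) = 3*(N*(N + d)/5 - N/7) = 3*(-N/7 + N*(N + d)/5) = -3*N/7 + 3*N*(N + d)/5)
1103 + (-765 + j(1/(-7), -19)) = 1103 + (-765 + (3/35)*(-19)*(-5 + 7*(-19) + 7/(-7))) = 1103 + (-765 + (3/35)*(-19)*(-5 - 133 + 7*(-⅐))) = 1103 + (-765 + (3/35)*(-19)*(-5 - 133 - 1)) = 1103 + (-765 + (3/35)*(-19)*(-139)) = 1103 + (-765 + 7923/35) = 1103 - 18852/35 = 19753/35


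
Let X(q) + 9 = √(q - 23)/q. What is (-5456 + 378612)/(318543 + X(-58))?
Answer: 133284901931552/113774863466955 + 21643048*I/37924954488985 ≈ 1.1715 + 5.7068e-7*I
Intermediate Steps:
X(q) = -9 + √(-23 + q)/q (X(q) = -9 + √(q - 23)/q = -9 + √(-23 + q)/q)
(-5456 + 378612)/(318543 + X(-58)) = (-5456 + 378612)/(318543 + (-9 + √(-23 - 58)/(-58))) = 373156/(318543 + (-9 - 9*I/58)) = 373156/(318534 - 9*I/58) = 373156*(3364*(318534 + 9*I/58)/341324590400865) = 1255296784*(318534 + 9*I/58)/341324590400865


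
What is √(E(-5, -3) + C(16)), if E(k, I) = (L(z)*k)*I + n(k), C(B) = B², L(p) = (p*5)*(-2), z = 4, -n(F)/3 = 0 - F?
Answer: I*√359 ≈ 18.947*I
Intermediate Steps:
n(F) = 3*F (n(F) = -3*(0 - F) = -(-3)*F = 3*F)
L(p) = -10*p (L(p) = (5*p)*(-2) = -10*p)
E(k, I) = 3*k - 40*I*k (E(k, I) = ((-10*4)*k)*I + 3*k = (-40*k)*I + 3*k = -40*I*k + 3*k = 3*k - 40*I*k)
√(E(-5, -3) + C(16)) = √(-5*(3 - 40*(-3)) + 16²) = √(-5*(3 + 120) + 256) = √(-5*123 + 256) = √(-615 + 256) = √(-359) = I*√359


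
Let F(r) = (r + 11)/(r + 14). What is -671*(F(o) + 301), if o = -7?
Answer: -1416481/7 ≈ -2.0235e+5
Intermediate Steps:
F(r) = (11 + r)/(14 + r)
-671*(F(o) + 301) = -671*((11 - 7)/(14 - 7) + 301) = -671*(4/7 + 301) = -671*2111/7 = -1416481/7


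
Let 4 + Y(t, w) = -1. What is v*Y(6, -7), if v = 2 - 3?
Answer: 5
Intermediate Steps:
Y(t, w) = -5 (Y(t, w) = -4 - 1 = -5)
v = -1
v*Y(6, -7) = -1*(-5) = 5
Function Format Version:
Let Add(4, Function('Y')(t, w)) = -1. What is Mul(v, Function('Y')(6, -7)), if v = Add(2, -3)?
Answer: 5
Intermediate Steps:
Function('Y')(t, w) = -5 (Function('Y')(t, w) = Add(-4, -1) = -5)
v = -1
Mul(v, Function('Y')(6, -7)) = Mul(-1, -5) = 5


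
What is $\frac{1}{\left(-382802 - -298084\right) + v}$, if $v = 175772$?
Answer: $\frac{1}{91054} \approx 1.0982 \cdot 10^{-5}$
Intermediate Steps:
$\frac{1}{\left(-382802 - -298084\right) + v} = \frac{1}{\left(-382802 - -298084\right) + 175772} = \frac{1}{\left(-382802 + 298084\right) + 175772} = \frac{1}{-84718 + 175772} = \frac{1}{91054}$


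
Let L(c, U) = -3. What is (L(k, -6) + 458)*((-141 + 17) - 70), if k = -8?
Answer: -88270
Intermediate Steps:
(L(k, -6) + 458)*((-141 + 17) - 70) = (-3 + 458)*((-141 + 17) - 70) = 455*(-124 - 70) = 455*(-194) = -88270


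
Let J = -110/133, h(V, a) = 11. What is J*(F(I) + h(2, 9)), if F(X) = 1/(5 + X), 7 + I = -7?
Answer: -1540/171 ≈ -9.0058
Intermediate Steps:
I = -14 (I = -7 - 7 = -14)
J = -110/133 (J = -110*1/133 = -110/133 ≈ -0.82707)
J*(F(I) + h(2, 9)) = -110*(1/(5 - 14) + 11)/133 = -110*(1/(-9) + 11)/133 = -110*(-⅑ + 11)/133 = -110/133*98/9 = -1540/171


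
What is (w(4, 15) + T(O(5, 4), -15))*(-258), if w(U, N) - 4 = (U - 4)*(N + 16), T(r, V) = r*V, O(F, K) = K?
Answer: 14448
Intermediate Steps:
T(r, V) = V*r
w(U, N) = 4 + (-4 + U)*(16 + N) (w(U, N) = 4 + (U - 4)*(N + 16) = 4 + (-4 + U)*(16 + N))
(w(4, 15) + T(O(5, 4), -15))*(-258) = ((-60 - 4*15 + 16*4 + 15*4) - 15*4)*(-258) = ((-60 - 60 + 64 + 60) - 60)*(-258) = (4 - 60)*(-258) = -56*(-258) = 14448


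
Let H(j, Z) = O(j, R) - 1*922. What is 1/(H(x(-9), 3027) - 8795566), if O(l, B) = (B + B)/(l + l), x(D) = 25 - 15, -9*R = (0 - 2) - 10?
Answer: -15/131947318 ≈ -1.1368e-7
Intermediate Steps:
R = 4/3 (R = -((0 - 2) - 10)/9 = -(-2 - 10)/9 = -1/9*(-12) = 4/3 ≈ 1.3333)
x(D) = 10
O(l, B) = B/l (O(l, B) = (2*B)/((2*l)) = (2*B)*(1/(2*l)) = B/l)
H(j, Z) = -922 + 4/(3*j) (H(j, Z) = 4/(3*j) - 1*922 = 4/(3*j) - 922 = -922 + 4/(3*j))
1/(H(x(-9), 3027) - 8795566) = 1/((-922 + (4/3)/10) - 8795566) = 1/((-922 + (4/3)*(1/10)) - 8795566) = 1/((-922 + 2/15) - 8795566) = 1/(-13828/15 - 8795566) = 1/(-131947318/15) = -15/131947318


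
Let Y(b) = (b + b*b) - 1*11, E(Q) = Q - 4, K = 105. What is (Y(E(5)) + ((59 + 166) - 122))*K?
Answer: 9870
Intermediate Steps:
E(Q) = -4 + Q
Y(b) = -11 + b + b² (Y(b) = (b + b²) - 11 = -11 + b + b²)
(Y(E(5)) + ((59 + 166) - 122))*K = ((-11 + (-4 + 5) + (-4 + 5)²) + ((59 + 166) - 122))*105 = ((-11 + 1 + 1²) + (225 - 122))*105 = ((-11 + 1 + 1) + 103)*105 = (-9 + 103)*105 = 94*105 = 9870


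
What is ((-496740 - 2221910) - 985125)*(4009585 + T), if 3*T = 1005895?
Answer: -48277410803750/3 ≈ -1.6092e+13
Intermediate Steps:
T = 1005895/3 (T = (1/3)*1005895 = 1005895/3 ≈ 3.3530e+5)
((-496740 - 2221910) - 985125)*(4009585 + T) = ((-496740 - 2221910) - 985125)*(4009585 + 1005895/3) = (-2718650 - 985125)*(13034650/3) = -3703775*13034650/3 = -48277410803750/3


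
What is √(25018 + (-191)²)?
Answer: √61499 ≈ 247.99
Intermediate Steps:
√(25018 + (-191)²) = √(25018 + 36481) = √61499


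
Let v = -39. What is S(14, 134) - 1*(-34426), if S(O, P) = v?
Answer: 34387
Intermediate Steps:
S(O, P) = -39
S(14, 134) - 1*(-34426) = -39 - 1*(-34426) = -39 + 34426 = 34387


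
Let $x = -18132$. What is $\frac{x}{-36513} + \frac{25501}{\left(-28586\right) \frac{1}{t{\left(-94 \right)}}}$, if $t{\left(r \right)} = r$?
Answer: $\frac{14673902429}{173960103} \approx 84.352$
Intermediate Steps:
$\frac{x}{-36513} + \frac{25501}{\left(-28586\right) \frac{1}{t{\left(-94 \right)}}} = - \frac{18132}{-36513} + \frac{25501}{\left(-28586\right) \frac{1}{-94}} = \left(-18132\right) \left(- \frac{1}{36513}\right) + \frac{25501}{\left(-28586\right) \left(- \frac{1}{94}\right)} = \frac{6044}{12171} + \frac{25501}{\frac{14293}{47}} = \frac{6044}{12171} + 25501 \cdot \frac{47}{14293} = \frac{6044}{12171} + \frac{1198547}{14293} = \frac{14673902429}{173960103}$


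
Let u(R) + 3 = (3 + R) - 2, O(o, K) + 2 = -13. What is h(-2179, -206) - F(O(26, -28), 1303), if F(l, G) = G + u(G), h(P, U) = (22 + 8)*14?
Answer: -2184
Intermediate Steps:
O(o, K) = -15 (O(o, K) = -2 - 13 = -15)
h(P, U) = 420 (h(P, U) = 30*14 = 420)
u(R) = -2 + R (u(R) = -3 + ((3 + R) - 2) = -3 + (1 + R) = -2 + R)
F(l, G) = -2 + 2*G (F(l, G) = G + (-2 + G) = -2 + 2*G)
h(-2179, -206) - F(O(26, -28), 1303) = 420 - (-2 + 2*1303) = 420 - (-2 + 2606) = 420 - 1*2604 = 420 - 2604 = -2184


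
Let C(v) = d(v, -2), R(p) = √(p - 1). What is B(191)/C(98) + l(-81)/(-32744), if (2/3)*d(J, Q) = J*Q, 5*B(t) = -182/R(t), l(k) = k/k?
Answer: -1/32744 + 13*√190/19950 ≈ 0.0089515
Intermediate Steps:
R(p) = √(-1 + p)
l(k) = 1
B(t) = -182/(5*√(-1 + t)) (B(t) = (-182/√(-1 + t))/5 = -182/(5*√(-1 + t)))
d(J, Q) = 3*J*Q/2 (d(J, Q) = 3*(J*Q)/2 = 3*J*Q/2)
C(v) = -3*v (C(v) = (3/2)*v*(-2) = -3*v)
B(191)/C(98) + l(-81)/(-32744) = (-182/(5*√(-1 + 191)))/((-3*98)) + 1/(-32744) = -91*√190/475/(-294) + 1*(-1/32744) = -91*√190/475*(-1/294) - 1/32744 = 13*√190/19950 - 1/32744 = -1/32744 + 13*√190/19950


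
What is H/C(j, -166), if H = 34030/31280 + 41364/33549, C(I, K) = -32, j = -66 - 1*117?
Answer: -81184613/1119373568 ≈ -0.072527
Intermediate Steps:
j = -183 (j = -66 - 117 = -183)
H = 81184613/34980424 (H = 34030*(1/31280) + 41364*(1/33549) = 3403/3128 + 13788/11183 = 81184613/34980424 ≈ 2.3209)
H/C(j, -166) = (81184613/34980424)/(-32) = (81184613/34980424)*(-1/32) = -81184613/1119373568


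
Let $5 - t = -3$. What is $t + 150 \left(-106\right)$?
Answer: $-15892$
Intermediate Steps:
$t = 8$ ($t = 5 - -3 = 5 + 3 = 8$)
$t + 150 \left(-106\right) = 8 + 150 \left(-106\right) = 8 - 15900 = -15892$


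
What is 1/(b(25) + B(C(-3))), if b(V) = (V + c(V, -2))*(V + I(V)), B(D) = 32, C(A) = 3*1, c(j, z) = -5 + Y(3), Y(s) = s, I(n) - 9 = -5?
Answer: 1/699 ≈ 0.0014306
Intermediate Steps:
I(n) = 4 (I(n) = 9 - 5 = 4)
c(j, z) = -2 (c(j, z) = -5 + 3 = -2)
C(A) = 3
b(V) = (-2 + V)*(4 + V) (b(V) = (V - 2)*(V + 4) = (-2 + V)*(4 + V))
1/(b(25) + B(C(-3))) = 1/((-8 + 25² + 2*25) + 32) = 1/((-8 + 625 + 50) + 32) = 1/(667 + 32) = 1/699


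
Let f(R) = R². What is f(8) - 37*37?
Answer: -1305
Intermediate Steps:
f(8) - 37*37 = 8² - 37*37 = 64 - 1369 = -1305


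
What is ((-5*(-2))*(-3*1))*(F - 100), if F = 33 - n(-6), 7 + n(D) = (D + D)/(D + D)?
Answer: 1830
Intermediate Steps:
n(D) = -6 (n(D) = -7 + (D + D)/(D + D) = -7 + (2*D)/((2*D)) = -7 + (2*D)*(1/(2*D)) = -7 + 1 = -6)
F = 39 (F = 33 - 1*(-6) = 33 + 6 = 39)
((-5*(-2))*(-3*1))*(F - 100) = ((-5*(-2))*(-3*1))*(39 - 100) = (10*(-3))*(-61) = -30*(-61) = 1830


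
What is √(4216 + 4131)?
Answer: √8347 ≈ 91.362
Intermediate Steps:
√(4216 + 4131) = √8347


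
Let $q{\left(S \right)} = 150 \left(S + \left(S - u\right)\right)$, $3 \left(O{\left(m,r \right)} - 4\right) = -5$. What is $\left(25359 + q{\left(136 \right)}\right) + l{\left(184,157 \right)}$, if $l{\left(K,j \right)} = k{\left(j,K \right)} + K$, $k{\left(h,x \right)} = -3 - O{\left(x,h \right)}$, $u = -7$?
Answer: $\frac{202163}{3} \approx 67388.0$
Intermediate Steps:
$O{\left(m,r \right)} = \frac{7}{3}$ ($O{\left(m,r \right)} = 4 + \frac{1}{3} \left(-5\right) = 4 - \frac{5}{3} = \frac{7}{3}$)
$k{\left(h,x \right)} = - \frac{16}{3}$ ($k{\left(h,x \right)} = -3 - \frac{7}{3} = - \frac{16}{3}$)
$q{\left(S \right)} = 1050 + 300 S$ ($q{\left(S \right)} = 150 \left(S + \left(S - -7\right)\right) = 150 \left(S + \left(S + 7\right)\right) = 150 \left(S + \left(7 + S\right)\right) = 150 \left(7 + 2 S\right) = 1050 + 300 S$)
$l{\left(K,j \right)} = - \frac{16}{3} + K$
$\left(25359 + q{\left(136 \right)}\right) + l{\left(184,157 \right)} = \left(25359 + \left(1050 + 300 \cdot 136\right)\right) + \left(- \frac{16}{3} + 184\right) = \left(25359 + \left(1050 + 40800\right)\right) + \frac{536}{3} = \left(25359 + 41850\right) + \frac{536}{3} = 67209 + \frac{536}{3} = \frac{202163}{3}$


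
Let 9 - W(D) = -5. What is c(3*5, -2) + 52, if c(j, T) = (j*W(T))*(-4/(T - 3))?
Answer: 220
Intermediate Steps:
W(D) = 14 (W(D) = 9 - 1*(-5) = 9 + 5 = 14)
c(j, T) = -56*j/(-3 + T) (c(j, T) = (j*14)*(-4/(T - 3)) = (14*j)*(-4/(-3 + T)) = -56*j/(-3 + T))
c(3*5, -2) + 52 = -56*3*5/(-3 - 2) + 52 = -56*15/(-5) + 52 = -56*15*(-1/5) + 52 = 168 + 52 = 220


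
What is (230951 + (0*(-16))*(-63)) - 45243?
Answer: 185708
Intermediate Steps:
(230951 + (0*(-16))*(-63)) - 45243 = (230951 + 0*(-63)) - 45243 = (230951 + 0) - 45243 = 230951 - 45243 = 185708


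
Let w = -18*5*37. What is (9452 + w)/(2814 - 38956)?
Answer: -3061/18071 ≈ -0.16939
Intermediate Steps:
w = -3330 (w = -90*37 = -3330)
(9452 + w)/(2814 - 38956) = (9452 - 3330)/(2814 - 38956) = 6122/(-36142) = 6122*(-1/36142) = -3061/18071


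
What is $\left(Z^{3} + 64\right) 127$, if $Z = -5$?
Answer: $-7747$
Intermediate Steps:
$\left(Z^{3} + 64\right) 127 = \left(\left(-5\right)^{3} + 64\right) 127 = \left(-125 + 64\right) 127 = \left(-61\right) 127 = -7747$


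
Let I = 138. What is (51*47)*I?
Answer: 330786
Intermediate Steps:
(51*47)*I = (51*47)*138 = 2397*138 = 330786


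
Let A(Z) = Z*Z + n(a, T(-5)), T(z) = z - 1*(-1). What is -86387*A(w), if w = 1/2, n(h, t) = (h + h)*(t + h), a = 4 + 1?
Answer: -3541867/4 ≈ -8.8547e+5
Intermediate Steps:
T(z) = 1 + z (T(z) = z + 1 = 1 + z)
a = 5
n(h, t) = 2*h*(h + t) (n(h, t) = (2*h)*(h + t) = 2*h*(h + t))
w = ½ ≈ 0.50000
A(Z) = 10 + Z² (A(Z) = Z*Z + 2*5*(5 + (1 - 5)) = Z² + 2*5*(5 - 4) = Z² + 2*5*1 = Z² + 10 = 10 + Z²)
-86387*A(w) = -86387*(10 + (½)²) = -86387*(10 + ¼) = -86387*41/4 = -3541867/4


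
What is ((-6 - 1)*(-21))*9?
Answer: 1323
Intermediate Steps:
((-6 - 1)*(-21))*9 = -7*(-21)*9 = 147*9 = 1323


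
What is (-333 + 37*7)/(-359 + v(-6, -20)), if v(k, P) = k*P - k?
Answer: 74/233 ≈ 0.31760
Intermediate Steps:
v(k, P) = -k + P*k (v(k, P) = P*k - k = -k + P*k)
(-333 + 37*7)/(-359 + v(-6, -20)) = (-333 + 37*7)/(-359 - 6*(-1 - 20)) = (-333 + 259)/(-359 - 6*(-21)) = -74/(-359 + 126) = -74/(-233) = -74*(-1/233) = 74/233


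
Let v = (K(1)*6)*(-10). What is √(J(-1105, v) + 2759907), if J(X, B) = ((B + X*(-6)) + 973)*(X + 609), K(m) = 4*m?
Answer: I*√892141 ≈ 944.53*I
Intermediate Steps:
v = -240 (v = ((4*1)*6)*(-10) = (4*6)*(-10) = 24*(-10) = -240)
J(X, B) = (609 + X)*(973 + B - 6*X) (J(X, B) = ((B - 6*X) + 973)*(609 + X) = (973 + B - 6*X)*(609 + X) = (609 + X)*(973 + B - 6*X))
√(J(-1105, v) + 2759907) = √((592557 - 2681*(-1105) - 6*(-1105)² + 609*(-240) - 240*(-1105)) + 2759907) = √((592557 + 2962505 - 6*1221025 - 146160 + 265200) + 2759907) = √((592557 + 2962505 - 7326150 - 146160 + 265200) + 2759907) = √(-3652048 + 2759907) = √(-892141) = I*√892141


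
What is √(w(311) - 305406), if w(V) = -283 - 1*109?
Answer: I*√305798 ≈ 552.99*I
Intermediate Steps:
w(V) = -392 (w(V) = -283 - 109 = -392)
√(w(311) - 305406) = √(-392 - 305406) = √(-305798) = I*√305798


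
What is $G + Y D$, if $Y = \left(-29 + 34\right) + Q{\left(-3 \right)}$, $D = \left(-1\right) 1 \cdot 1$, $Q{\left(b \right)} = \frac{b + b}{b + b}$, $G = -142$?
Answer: $-148$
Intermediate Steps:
$Q{\left(b \right)} = 1$ ($Q{\left(b \right)} = \frac{2 b}{2 b} = 2 b \frac{1}{2 b} = 1$)
$D = -1$ ($D = \left(-1\right) 1 = -1$)
$Y = 6$ ($Y = \left(-29 + 34\right) + 1 = 5 + 1 = 6$)
$G + Y D = -142 + 6 \left(-1\right) = -142 - 6 = -148$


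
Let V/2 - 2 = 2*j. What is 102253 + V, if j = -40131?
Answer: -58267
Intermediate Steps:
V = -160520 (V = 4 + 2*(2*(-40131)) = 4 + 2*(-80262) = 4 - 160524 = -160520)
102253 + V = 102253 - 160520 = -58267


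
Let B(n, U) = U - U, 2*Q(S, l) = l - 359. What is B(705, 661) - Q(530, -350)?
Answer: 709/2 ≈ 354.50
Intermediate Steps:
Q(S, l) = -359/2 + l/2 (Q(S, l) = (l - 359)/2 = (-359 + l)/2 = -359/2 + l/2)
B(n, U) = 0
B(705, 661) - Q(530, -350) = 0 - (-359/2 + (½)*(-350)) = 0 - (-359/2 - 175) = 0 - 1*(-709/2) = 0 + 709/2 = 709/2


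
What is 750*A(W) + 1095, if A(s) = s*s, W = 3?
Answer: 7845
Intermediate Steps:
A(s) = s²
750*A(W) + 1095 = 750*3² + 1095 = 750*9 + 1095 = 6750 + 1095 = 7845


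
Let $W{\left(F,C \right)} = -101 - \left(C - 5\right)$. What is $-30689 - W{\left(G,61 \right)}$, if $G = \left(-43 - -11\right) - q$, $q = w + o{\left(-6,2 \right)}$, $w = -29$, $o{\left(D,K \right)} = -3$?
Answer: $-30532$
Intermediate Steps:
$q = -32$ ($q = -29 - 3 = -32$)
$G = 0$ ($G = \left(-43 - -11\right) - -32 = \left(-43 + 11\right) + 32 = -32 + 32 = 0$)
$W{\left(F,C \right)} = -96 - C$ ($W{\left(F,C \right)} = -101 - \left(-5 + C\right) = -96 - C$)
$-30689 - W{\left(G,61 \right)} = -30689 - \left(-96 - 61\right) = -30689 - -157 = -30689 + 157 = -30532$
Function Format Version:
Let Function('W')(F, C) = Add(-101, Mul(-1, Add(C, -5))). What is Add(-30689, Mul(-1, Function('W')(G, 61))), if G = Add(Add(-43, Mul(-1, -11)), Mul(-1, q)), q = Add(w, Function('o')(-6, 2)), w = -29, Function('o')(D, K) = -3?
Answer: -30532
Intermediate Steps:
q = -32 (q = Add(-29, -3) = -32)
G = 0 (G = Add(Add(-43, Mul(-1, -11)), Mul(-1, -32)) = Add(Add(-43, 11), 32) = Add(-32, 32) = 0)
Function('W')(F, C) = Add(-96, Mul(-1, C)) (Function('W')(F, C) = Add(-101, Mul(-1, Add(-5, C))) = Add(-101, Add(5, Mul(-1, C))) = Add(-96, Mul(-1, C)))
Add(-30689, Mul(-1, Function('W')(G, 61))) = Add(-30689, Mul(-1, Add(-96, Mul(-1, 61)))) = Add(-30689, Mul(-1, Add(-96, -61))) = Add(-30689, Mul(-1, -157)) = Add(-30689, 157) = -30532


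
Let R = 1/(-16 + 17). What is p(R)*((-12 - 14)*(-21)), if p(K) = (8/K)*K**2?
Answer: 4368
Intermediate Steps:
R = 1 (R = 1/1 = 1)
p(K) = 8*K
p(R)*((-12 - 14)*(-21)) = (8*1)*((-12 - 14)*(-21)) = 8*(-26*(-21)) = 8*546 = 4368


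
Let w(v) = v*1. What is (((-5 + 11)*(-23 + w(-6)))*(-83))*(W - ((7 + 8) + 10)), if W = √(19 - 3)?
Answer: -303282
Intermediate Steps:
w(v) = v
W = 4 (W = √16 = 4)
(((-5 + 11)*(-23 + w(-6)))*(-83))*(W - ((7 + 8) + 10)) = (((-5 + 11)*(-23 - 6))*(-83))*(4 - ((7 + 8) + 10)) = ((6*(-29))*(-83))*(4 - (15 + 10)) = (-174*(-83))*(4 - 1*25) = 14442*(4 - 25) = 14442*(-21) = -303282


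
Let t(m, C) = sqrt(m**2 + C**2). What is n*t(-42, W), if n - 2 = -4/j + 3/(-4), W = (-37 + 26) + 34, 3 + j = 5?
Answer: -3*sqrt(2293)/4 ≈ -35.914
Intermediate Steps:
j = 2 (j = -3 + 5 = 2)
W = 23 (W = -11 + 34 = 23)
n = -3/4 (n = 2 + (-4/2 + 3/(-4)) = 2 + (-4*1/2 + 3*(-1/4)) = 2 + (-2 - 3/4) = 2 - 11/4 = -3/4 ≈ -0.75000)
t(m, C) = sqrt(C**2 + m**2)
n*t(-42, W) = -3*sqrt(23**2 + (-42)**2)/4 = -3*sqrt(529 + 1764)/4 = -3*sqrt(2293)/4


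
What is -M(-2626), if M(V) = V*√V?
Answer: 2626*I*√2626 ≈ 1.3457e+5*I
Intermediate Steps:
M(V) = V^(3/2)
-M(-2626) = -(-2626)^(3/2) = -(-2626)*I*√2626 = 2626*I*√2626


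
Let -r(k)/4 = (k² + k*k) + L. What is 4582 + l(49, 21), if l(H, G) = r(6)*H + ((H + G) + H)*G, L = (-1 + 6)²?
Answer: -11931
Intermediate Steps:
L = 25 (L = 5² = 25)
r(k) = -100 - 8*k² (r(k) = -4*((k² + k*k) + 25) = -4*((k² + k²) + 25) = -4*(2*k² + 25) = -4*(25 + 2*k²) = -100 - 8*k²)
l(H, G) = -388*H + G*(G + 2*H) (l(H, G) = (-100 - 8*6²)*H + ((H + G) + H)*G = (-100 - 8*36)*H + ((G + H) + H)*G = (-100 - 288)*H + (G + 2*H)*G = -388*H + G*(G + 2*H))
4582 + l(49, 21) = 4582 + (21² - 388*49 + 2*21*49) = 4582 + (441 - 19012 + 2058) = 4582 - 16513 = -11931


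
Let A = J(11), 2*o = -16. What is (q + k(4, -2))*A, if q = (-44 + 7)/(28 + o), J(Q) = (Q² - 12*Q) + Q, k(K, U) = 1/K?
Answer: 0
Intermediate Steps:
o = -8 (o = (½)*(-16) = -8)
J(Q) = Q² - 11*Q
q = -37/20 (q = (-44 + 7)/(28 - 8) = -37/20 ≈ -1.8500)
A = 0 (A = 11*(-11 + 11) = 11*0 = 0)
(q + k(4, -2))*A = (-37/20 + 1/4)*0 = (-37/20 + ¼)*0 = -8/5*0 = 0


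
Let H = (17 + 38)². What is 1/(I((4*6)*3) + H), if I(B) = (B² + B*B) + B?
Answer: 1/13465 ≈ 7.4267e-5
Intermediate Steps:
H = 3025 (H = 55² = 3025)
I(B) = B + 2*B² (I(B) = (B² + B²) + B = 2*B² + B = B + 2*B²)
1/(I((4*6)*3) + H) = 1/(((4*6)*3)*(1 + 2*((4*6)*3)) + 3025) = 1/((24*3)*(1 + 2*(24*3)) + 3025) = 1/(72*(1 + 2*72) + 3025) = 1/(72*(1 + 144) + 3025) = 1/(72*145 + 3025) = 1/(10440 + 3025) = 1/13465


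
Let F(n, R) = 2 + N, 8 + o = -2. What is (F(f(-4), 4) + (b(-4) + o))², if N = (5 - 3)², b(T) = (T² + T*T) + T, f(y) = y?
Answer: 576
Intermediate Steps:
o = -10 (o = -8 - 2 = -10)
b(T) = T + 2*T² (b(T) = (T² + T²) + T = 2*T² + T = T + 2*T²)
N = 4 (N = 2² = 4)
F(n, R) = 6 (F(n, R) = 2 + 4 = 6)
(F(f(-4), 4) + (b(-4) + o))² = (6 + (-4*(1 + 2*(-4)) - 10))² = (6 + (-4*(1 - 8) - 10))² = (6 + (-4*(-7) - 10))² = (6 + (28 - 10))² = (6 + 18)² = 24² = 576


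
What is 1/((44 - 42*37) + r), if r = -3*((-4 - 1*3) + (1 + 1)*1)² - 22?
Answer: -1/1607 ≈ -0.00062228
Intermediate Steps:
r = -97 (r = -3*((-4 - 3) + 2*1)² - 22 = -3*(-7 + 2)² - 22 = -3*(-5)² - 22 = -3*25 - 22 = -75 - 22 = -97)
1/((44 - 42*37) + r) = 1/((44 - 42*37) - 97) = 1/((44 - 1554) - 97) = 1/(-1510 - 97) = 1/(-1607) = -1/1607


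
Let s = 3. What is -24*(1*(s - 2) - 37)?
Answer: 864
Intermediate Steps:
-24*(1*(s - 2) - 37) = -24*(1*(3 - 2) - 37) = -24*(1*1 - 37) = -24*(1 - 37) = -24*(-36) = 864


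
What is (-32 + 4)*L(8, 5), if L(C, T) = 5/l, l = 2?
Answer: -70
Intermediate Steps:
L(C, T) = 5/2
(-32 + 4)*L(8, 5) = (-32 + 4)*(5/2) = -28*5/2 = -70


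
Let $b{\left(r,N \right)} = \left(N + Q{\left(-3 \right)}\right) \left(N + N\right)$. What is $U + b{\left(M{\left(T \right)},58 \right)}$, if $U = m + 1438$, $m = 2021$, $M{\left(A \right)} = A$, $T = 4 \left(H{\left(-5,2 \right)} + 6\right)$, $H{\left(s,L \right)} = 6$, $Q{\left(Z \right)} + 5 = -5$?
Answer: $9027$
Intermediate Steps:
$Q{\left(Z \right)} = -10$ ($Q{\left(Z \right)} = -5 - 5 = -10$)
$T = 48$ ($T = 4 \left(6 + 6\right) = 4 \cdot 12 = 48$)
$b{\left(r,N \right)} = 2 N \left(-10 + N\right)$ ($b{\left(r,N \right)} = \left(N - 10\right) \left(N + N\right) = \left(-10 + N\right) 2 N = 2 N \left(-10 + N\right)$)
$U = 3459$ ($U = 2021 + 1438 = 3459$)
$U + b{\left(M{\left(T \right)},58 \right)} = 3459 + 2 \cdot 58 \left(-10 + 58\right) = 3459 + 2 \cdot 58 \cdot 48 = 3459 + 5568 = 9027$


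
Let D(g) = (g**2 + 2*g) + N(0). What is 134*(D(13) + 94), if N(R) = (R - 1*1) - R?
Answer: 38592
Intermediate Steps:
N(R) = -1 (N(R) = (R - 1) - R = (-1 + R) - R = -1)
D(g) = -1 + g**2 + 2*g (D(g) = (g**2 + 2*g) - 1 = -1 + g**2 + 2*g)
134*(D(13) + 94) = 134*((-1 + 13**2 + 2*13) + 94) = 134*((-1 + 169 + 26) + 94) = 134*(194 + 94) = 134*288 = 38592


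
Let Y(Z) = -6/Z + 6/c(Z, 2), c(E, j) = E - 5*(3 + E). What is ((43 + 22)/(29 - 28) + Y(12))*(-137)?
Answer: -370585/42 ≈ -8823.5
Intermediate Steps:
c(E, j) = -15 - 4*E (c(E, j) = E + (-15 - 5*E) = -15 - 4*E)
Y(Z) = -6/Z + 6/(-15 - 4*Z)
((43 + 22)/(29 - 28) + Y(12))*(-137) = ((43 + 22)/(29 - 28) + 30*(-3 - 1*12)/(12*(15 + 4*12)))*(-137) = (65/1 + 30*(1/12)*(-3 - 12)/(15 + 48))*(-137) = (65*1 + 30*(1/12)*(-15)/63)*(-137) = (65 + 30*(1/12)*(1/63)*(-15))*(-137) = (65 - 25/42)*(-137) = (2705/42)*(-137) = -370585/42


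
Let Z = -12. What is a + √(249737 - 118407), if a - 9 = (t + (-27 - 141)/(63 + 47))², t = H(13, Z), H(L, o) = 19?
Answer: 950746/3025 + √131330 ≈ 676.69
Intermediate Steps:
t = 19
a = 950746/3025 (a = 9 + (19 + (-27 - 141)/(63 + 47))² = 9 + (19 - 168/110)² = 9 + (19 - 168*1/110)² = 9 + (19 - 84/55)² = 9 + (961/55)² = 9 + 923521/3025 = 950746/3025 ≈ 314.30)
a + √(249737 - 118407) = 950746/3025 + √(249737 - 118407) = 950746/3025 + √131330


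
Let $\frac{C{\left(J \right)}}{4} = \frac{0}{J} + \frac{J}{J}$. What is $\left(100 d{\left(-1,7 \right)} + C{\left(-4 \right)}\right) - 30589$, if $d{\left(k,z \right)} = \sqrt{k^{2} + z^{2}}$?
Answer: $-30585 + 500 \sqrt{2} \approx -29878.0$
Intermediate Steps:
$C{\left(J \right)} = 4$ ($C{\left(J \right)} = 4 \left(\frac{0}{J} + \frac{J}{J}\right) = 4 \left(0 + 1\right) = 4 \cdot 1 = 4$)
$\left(100 d{\left(-1,7 \right)} + C{\left(-4 \right)}\right) - 30589 = \left(100 \sqrt{\left(-1\right)^{2} + 7^{2}} + 4\right) - 30589 = \left(100 \sqrt{1 + 49} + 4\right) - 30589 = \left(100 \sqrt{50} + 4\right) - 30589 = \left(100 \cdot 5 \sqrt{2} + 4\right) - 30589 = \left(500 \sqrt{2} + 4\right) - 30589 = \left(4 + 500 \sqrt{2}\right) - 30589 = -30585 + 500 \sqrt{2}$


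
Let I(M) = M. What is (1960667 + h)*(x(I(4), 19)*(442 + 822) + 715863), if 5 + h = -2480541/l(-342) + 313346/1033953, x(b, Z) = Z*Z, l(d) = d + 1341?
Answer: 263430294644825369285/114768783 ≈ 2.2953e+12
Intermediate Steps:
l(d) = 1341 + d
x(b, Z) = Z**2
h = -285512707906/114768783 (h = -5 + (-2480541/(1341 - 342) + 313346/1033953) = -5 + (-2480541/999 + 313346*(1/1033953)) = -5 + (-2480541*1/999 + 313346/1033953) = -5 + (-826847/333 + 313346/1033953) = -5 - 284938863991/114768783 = -285512707906/114768783 ≈ -2487.7)
(1960667 + h)*(x(I(4), 19)*(442 + 822) + 715863) = (1960667 - 285512707906/114768783)*(19**2*(442 + 822) + 715863) = 224737852750355*(361*1264 + 715863)/114768783 = 224737852750355*(456304 + 715863)/114768783 = (224737852750355/114768783)*1172167 = 263430294644825369285/114768783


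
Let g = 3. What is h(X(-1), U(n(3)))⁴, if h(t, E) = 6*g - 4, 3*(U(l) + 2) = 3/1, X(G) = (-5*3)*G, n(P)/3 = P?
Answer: 38416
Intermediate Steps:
n(P) = 3*P
X(G) = -15*G
U(l) = -1 (U(l) = -2 + (3/1)/3 = -2 + (3*1)/3 = -2 + (⅓)*3 = -2 + 1 = -1)
h(t, E) = 14 (h(t, E) = 6*3 - 4 = 18 - 4 = 14)
h(X(-1), U(n(3)))⁴ = 14⁴ = 38416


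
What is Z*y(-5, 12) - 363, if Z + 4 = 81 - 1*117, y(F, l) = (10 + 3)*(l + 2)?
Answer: -7643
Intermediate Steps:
y(F, l) = 26 + 13*l (y(F, l) = 13*(2 + l) = 26 + 13*l)
Z = -40 (Z = -4 + (81 - 1*117) = -4 + (81 - 117) = -4 - 36 = -40)
Z*y(-5, 12) - 363 = -40*(26 + 13*12) - 363 = -40*(26 + 156) - 363 = -40*182 - 363 = -7280 - 363 = -7643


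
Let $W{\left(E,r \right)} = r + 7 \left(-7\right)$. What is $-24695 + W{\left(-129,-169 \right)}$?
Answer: $-24913$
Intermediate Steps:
$W{\left(E,r \right)} = -49 + r$ ($W{\left(E,r \right)} = r - 49 = -49 + r$)
$-24695 + W{\left(-129,-169 \right)} = -24695 - 218 = -24913$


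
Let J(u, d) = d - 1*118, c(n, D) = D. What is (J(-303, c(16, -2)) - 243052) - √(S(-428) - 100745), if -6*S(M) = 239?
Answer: -243172 - 7*I*√74046/6 ≈ -2.4317e+5 - 317.47*I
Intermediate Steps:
S(M) = -239/6 (S(M) = -⅙*239 = -239/6)
J(u, d) = -118 + d (J(u, d) = d - 118 = -118 + d)
(J(-303, c(16, -2)) - 243052) - √(S(-428) - 100745) = ((-118 - 2) - 243052) - √(-239/6 - 100745) = (-120 - 243052) - √(-604709/6) = -243172 - 7*I*√74046/6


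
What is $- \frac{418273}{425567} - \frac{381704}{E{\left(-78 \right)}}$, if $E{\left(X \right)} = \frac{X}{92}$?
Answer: $\frac{7472252491081}{16597113} \approx 4.5021 \cdot 10^{5}$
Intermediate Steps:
$E{\left(X \right)} = \frac{X}{92}$ ($E{\left(X \right)} = X \frac{1}{92} = \frac{X}{92}$)
$- \frac{418273}{425567} - \frac{381704}{E{\left(-78 \right)}} = - \frac{418273}{425567} - \frac{381704}{\frac{1}{92} \left(-78\right)} = \left(-418273\right) \frac{1}{425567} - \frac{381704}{- \frac{39}{46}} = - \frac{418273}{425567} - - \frac{17558384}{39} = - \frac{418273}{425567} + \frac{17558384}{39} = \frac{7472252491081}{16597113}$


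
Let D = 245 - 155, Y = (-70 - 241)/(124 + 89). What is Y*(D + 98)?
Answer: -58468/213 ≈ -274.50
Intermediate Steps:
Y = -311/213 ≈ -1.4601
D = 90
Y*(D + 98) = -311*(90 + 98)/213 = -311/213*188 = -58468/213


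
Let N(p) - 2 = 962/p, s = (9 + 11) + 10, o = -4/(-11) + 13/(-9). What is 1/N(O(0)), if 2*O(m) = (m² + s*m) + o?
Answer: -107/190262 ≈ -0.00056238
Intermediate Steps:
o = -107/99 (o = -4*(-1/11) + 13*(-⅑) = 4/11 - 13/9 = -107/99 ≈ -1.0808)
s = 30 (s = 20 + 10 = 30)
O(m) = -107/198 + m²/2 + 15*m (O(m) = ((m² + 30*m) - 107/99)/2 = (-107/99 + m² + 30*m)/2 = -107/198 + m²/2 + 15*m)
N(p) = 2 + 962/p
1/N(O(0)) = 1/(2 + 962/(-107/198 + (½)*0² + 15*0)) = 1/(2 + 962/(-107/198 + (½)*0 + 0)) = 1/(2 + 962/(-107/198 + 0 + 0)) = 1/(2 + 962/(-107/198)) = 1/(2 + 962*(-198/107)) = 1/(2 - 190476/107) = 1/(-190262/107) = -107/190262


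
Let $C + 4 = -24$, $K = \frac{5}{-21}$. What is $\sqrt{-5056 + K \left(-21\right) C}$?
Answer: $2 i \sqrt{1299} \approx 72.083 i$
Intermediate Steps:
$K = - \frac{5}{21}$ ($K = 5 \left(- \frac{1}{21}\right) = - \frac{5}{21} \approx -0.2381$)
$C = -28$ ($C = -4 - 24 = -28$)
$\sqrt{-5056 + K \left(-21\right) C} = \sqrt{-5056 + \left(- \frac{5}{21}\right) \left(-21\right) \left(-28\right)} = \sqrt{-5056 + 5 \left(-28\right)} = \sqrt{-5056 - 140} = \sqrt{-5196} = 2 i \sqrt{1299}$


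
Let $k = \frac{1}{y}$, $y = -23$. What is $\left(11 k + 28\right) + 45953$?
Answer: $\frac{1057552}{23} \approx 45981.0$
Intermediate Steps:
$k = - \frac{1}{23}$ ($k = \frac{1}{-23} = - \frac{1}{23} \approx -0.043478$)
$\left(11 k + 28\right) + 45953 = \left(11 \left(- \frac{1}{23}\right) + 28\right) + 45953 = \left(- \frac{11}{23} + 28\right) + 45953 = \frac{633}{23} + 45953 = \frac{1057552}{23}$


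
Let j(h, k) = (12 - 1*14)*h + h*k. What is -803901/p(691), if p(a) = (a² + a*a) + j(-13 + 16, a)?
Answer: -803901/957029 ≈ -0.84000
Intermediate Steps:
j(h, k) = -2*h + h*k (j(h, k) = (12 - 14)*h + h*k = -2*h + h*k)
p(a) = -6 + 2*a² + 3*a (p(a) = (a² + a*a) + (-13 + 16)*(-2 + a) = (a² + a²) + 3*(-2 + a) = 2*a² + (-6 + 3*a) = -6 + 2*a² + 3*a)
-803901/p(691) = -803901/(-6 + 2*691² + 3*691) = -803901/(-6 + 2*477481 + 2073) = -803901/(-6 + 954962 + 2073) = -803901/957029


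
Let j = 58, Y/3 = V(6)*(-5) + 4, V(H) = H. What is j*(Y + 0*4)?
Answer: -4524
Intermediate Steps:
Y = -78 (Y = 3*(6*(-5) + 4) = 3*(-30 + 4) = 3*(-26) = -78)
j*(Y + 0*4) = 58*(-78 + 0*4) = 58*(-78 + 0) = 58*(-78) = -4524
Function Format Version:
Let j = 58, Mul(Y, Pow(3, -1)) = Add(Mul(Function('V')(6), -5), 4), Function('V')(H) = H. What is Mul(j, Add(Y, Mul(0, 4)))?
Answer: -4524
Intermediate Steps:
Y = -78 (Y = Mul(3, Add(Mul(6, -5), 4)) = Mul(3, Add(-30, 4)) = Mul(3, -26) = -78)
Mul(j, Add(Y, Mul(0, 4))) = Mul(58, Add(-78, Mul(0, 4))) = Mul(58, Add(-78, 0)) = Mul(58, -78) = -4524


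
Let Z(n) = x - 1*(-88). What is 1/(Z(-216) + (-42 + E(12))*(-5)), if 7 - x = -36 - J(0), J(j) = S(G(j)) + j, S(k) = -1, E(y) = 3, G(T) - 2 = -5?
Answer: 1/325 ≈ 0.0030769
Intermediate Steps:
G(T) = -3 (G(T) = 2 - 5 = -3)
J(j) = -1 + j
x = 42 (x = 7 - (-36 - (-1 + 0)) = 7 - (-36 - 1*(-1)) = 7 - (-36 + 1) = 7 - 1*(-35) = 7 + 35 = 42)
Z(n) = 130 (Z(n) = 42 - 1*(-88) = 42 + 88 = 130)
1/(Z(-216) + (-42 + E(12))*(-5)) = 1/(130 + (-42 + 3)*(-5)) = 1/(130 - 39*(-5)) = 1/(130 + 195) = 1/325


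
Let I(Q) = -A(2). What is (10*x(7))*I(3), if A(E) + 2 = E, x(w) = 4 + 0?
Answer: 0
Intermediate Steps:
x(w) = 4
A(E) = -2 + E
I(Q) = 0 (I(Q) = -(-2 + 2) = -1*0 = 0)
(10*x(7))*I(3) = (10*4)*0 = 40*0 = 0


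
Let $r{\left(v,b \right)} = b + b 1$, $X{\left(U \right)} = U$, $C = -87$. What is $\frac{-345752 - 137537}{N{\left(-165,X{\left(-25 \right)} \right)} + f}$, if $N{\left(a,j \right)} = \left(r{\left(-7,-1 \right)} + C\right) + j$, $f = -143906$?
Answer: $\frac{483289}{144020} \approx 3.3557$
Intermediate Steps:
$r{\left(v,b \right)} = 2 b$ ($r{\left(v,b \right)} = b + b = 2 b$)
$N{\left(a,j \right)} = -89 + j$ ($N{\left(a,j \right)} = \left(2 \left(-1\right) - 87\right) + j = \left(-2 - 87\right) + j = -89 + j$)
$\frac{-345752 - 137537}{N{\left(-165,X{\left(-25 \right)} \right)} + f} = \frac{-345752 - 137537}{\left(-89 - 25\right) - 143906} = - \frac{483289}{-114 - 143906} = - \frac{483289}{-144020} = \left(-483289\right) \left(- \frac{1}{144020}\right) = \frac{483289}{144020}$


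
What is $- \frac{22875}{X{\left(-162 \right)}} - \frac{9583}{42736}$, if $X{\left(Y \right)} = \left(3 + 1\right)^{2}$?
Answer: $- \frac{15277177}{10684} \approx -1429.9$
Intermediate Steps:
$X{\left(Y \right)} = 16$ ($X{\left(Y \right)} = 4^{2} = 16$)
$- \frac{22875}{X{\left(-162 \right)}} - \frac{9583}{42736} = - \frac{22875}{16} - \frac{9583}{42736} = - \frac{15277177}{10684}$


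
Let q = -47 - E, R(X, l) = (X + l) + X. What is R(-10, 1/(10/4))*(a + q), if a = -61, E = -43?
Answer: 1274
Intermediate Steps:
R(X, l) = l + 2*X
q = -4 (q = -47 - 1*(-43) = -47 + 43 = -4)
R(-10, 1/(10/4))*(a + q) = (1/(10/4) + 2*(-10))*(-61 - 4) = (1/(10*(¼)) - 20)*(-65) = (1/(5/2) - 20)*(-65) = (⅖ - 20)*(-65) = -98/5*(-65) = 1274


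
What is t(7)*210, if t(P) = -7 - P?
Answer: -2940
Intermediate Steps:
t(7)*210 = (-7 - 1*7)*210 = (-7 - 7)*210 = -14*210 = -2940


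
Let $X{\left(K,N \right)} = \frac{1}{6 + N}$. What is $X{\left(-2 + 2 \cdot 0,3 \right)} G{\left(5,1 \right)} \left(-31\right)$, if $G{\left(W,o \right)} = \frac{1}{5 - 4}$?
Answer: $- \frac{31}{9} \approx -3.4444$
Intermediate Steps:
$G{\left(W,o \right)} = 1$ ($G{\left(W,o \right)} = 1^{-1} = 1$)
$X{\left(-2 + 2 \cdot 0,3 \right)} G{\left(5,1 \right)} \left(-31\right) = \frac{1}{6 + 3} \cdot 1 \left(-31\right) = \frac{1}{9} \cdot 1 \left(-31\right) = \frac{1}{9} \left(-31\right) = - \frac{31}{9}$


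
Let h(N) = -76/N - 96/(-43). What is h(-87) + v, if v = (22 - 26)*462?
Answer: -6901748/3741 ≈ -1844.9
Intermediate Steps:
v = -1848 (v = -4*462 = -1848)
h(N) = 96/43 - 76/N (h(N) = -76/N - 96*(-1/43) = -76/N + 96/43 = 96/43 - 76/N)
h(-87) + v = (96/43 - 76/(-87)) - 1848 = (96/43 - 76*(-1/87)) - 1848 = (96/43 + 76/87) - 1848 = 11620/3741 - 1848 = -6901748/3741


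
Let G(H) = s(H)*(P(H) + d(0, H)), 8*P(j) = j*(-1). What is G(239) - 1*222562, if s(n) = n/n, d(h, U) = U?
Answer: -1778823/8 ≈ -2.2235e+5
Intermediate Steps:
s(n) = 1
P(j) = -j/8 (P(j) = (j*(-1))/8 = (-j)/8 = -j/8)
G(H) = 7*H/8 (G(H) = 1*(-H/8 + H) = 1*(7*H/8) = 7*H/8)
G(239) - 1*222562 = (7/8)*239 - 1*222562 = 1673/8 - 222562 = -1778823/8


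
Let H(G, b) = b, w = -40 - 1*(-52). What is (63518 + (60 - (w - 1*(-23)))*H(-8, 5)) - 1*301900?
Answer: -238257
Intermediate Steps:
w = 12 (w = -40 + 52 = 12)
(63518 + (60 - (w - 1*(-23)))*H(-8, 5)) - 1*301900 = (63518 + (60 - (12 - 1*(-23)))*5) - 1*301900 = (63518 + (60 - (12 + 23))*5) - 301900 = (63518 + (60 - 1*35)*5) - 301900 = (63518 + (60 - 35)*5) - 301900 = (63518 + 25*5) - 301900 = (63518 + 125) - 301900 = 63643 - 301900 = -238257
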